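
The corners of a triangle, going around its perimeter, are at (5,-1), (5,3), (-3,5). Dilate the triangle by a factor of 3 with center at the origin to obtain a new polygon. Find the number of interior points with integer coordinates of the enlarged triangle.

133

Using the shoelace formula, 2A = |(5·3 − 5·(-1)) + (5·5 − (-3)·3) + ((-3)·(-1) − 5·5)| = 32, so the area is 16.
The number of boundary lattice points is Σ gcd(|Δx|,|Δy|) = gcd(0,4) + gcd(8,2) + gcd(8,6) = 4+2+2 = 8.
Scaling by 3 multiplies the area by 3² = 9 (so the new area is 144) and multiplies the boundary lattice-point count by 3, giving 24.
By Pick's theorem, the interior count of the dilated polygon is 144 − 24/2 + 1 = 133.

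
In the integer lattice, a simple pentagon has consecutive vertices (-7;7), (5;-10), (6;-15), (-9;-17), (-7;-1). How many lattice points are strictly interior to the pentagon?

By the shoelace formula, twice the signed area is |[(-7)·(-10) − 5·7] + [5·(-15) − 6·(-10)] + [6·(-17) − (-9)·(-15)] + [(-9)·(-1) − (-7)·(-17)] + [(-7)·7 − (-7)·(-1)]| = 383, so the area is 191.5.
The number of boundary lattice points is Σ gcd(|Δx|,|Δy|) = gcd(12,17) + gcd(1,5) + gcd(15,2) + gcd(2,16) + gcd(0,8) = 1+1+1+2+8 = 13.
Pick's theorem gives I = A − B/2 + 1 = 191.5 − 13/2 + 1 = 186.

186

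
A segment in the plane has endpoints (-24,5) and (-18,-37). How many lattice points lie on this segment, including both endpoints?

The number of lattice points on a segment between lattice points is gcd(|Δx|,|Δy|) + 1 = gcd(6,42) + 1 = 6 + 1 = 7.

7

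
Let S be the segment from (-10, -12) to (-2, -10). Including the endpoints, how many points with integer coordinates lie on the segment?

The number of lattice points on a segment between lattice points is gcd(|Δx|,|Δy|) + 1 = gcd(8,2) + 1 = 2 + 1 = 3.

3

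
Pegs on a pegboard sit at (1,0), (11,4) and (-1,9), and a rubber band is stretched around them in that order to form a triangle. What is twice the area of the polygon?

By the shoelace formula, twice the signed area is |[1·4 − 11·0] + [11·9 − (-1)·4] + [(-1)·0 − 1·9]| = 98, so the area is 49.

98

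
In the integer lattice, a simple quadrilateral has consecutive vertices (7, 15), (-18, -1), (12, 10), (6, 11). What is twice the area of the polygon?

180

Using the shoelace formula, 2A = |(7·(-1) − (-18)·15) + ((-18)·10 − 12·(-1)) + (12·11 − 6·10) + (6·15 − 7·11)| = 180, so the area is 90.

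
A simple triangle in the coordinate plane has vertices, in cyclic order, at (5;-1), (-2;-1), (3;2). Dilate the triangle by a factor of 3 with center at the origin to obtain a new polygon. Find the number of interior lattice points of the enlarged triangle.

The shoelace formula gives twice the area as |(5·(-1) − (-2)·(-1)) + ((-2)·2 − 3·(-1)) + (3·(-1) − 5·2)| = 21, so the area is 21/2.
The number of boundary lattice points is Σ gcd(|Δx|,|Δy|) = gcd(7,0) + gcd(5,3) + gcd(2,3) = 7+1+1 = 9.
Scaling by 3 multiplies the area by 3² = 9 (so the new area is 94.5) and multiplies the boundary lattice-point count by 3, giving 27.
By Pick's theorem, the interior count of the dilated polygon is 94.5 − 27/2 + 1 = 82.

82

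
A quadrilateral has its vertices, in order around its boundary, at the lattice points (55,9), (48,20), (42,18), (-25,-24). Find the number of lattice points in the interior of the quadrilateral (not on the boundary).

By the shoelace formula, twice the signed area is |[55·20 − 48·9] + [48·18 − 42·20] + [42·(-24) − (-25)·18] + [(-25)·9 − 55·(-24)]| = 1229, so the area is 614.5.
Along each edge there are gcd(|Δx|,|Δy|)+1 lattice points, so counting each shared vertex once the boundary has gcd(7,11) + gcd(6,2) + gcd(67,42) + gcd(80,33) = 1+2+1+1 = 5.
By Pick's theorem A = I + B/2 − 1, so I = 614.5 − 5/2 + 1 = 613.

613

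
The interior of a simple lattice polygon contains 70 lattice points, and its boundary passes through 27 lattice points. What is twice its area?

By Pick's theorem, A = I + B/2 − 1 = 70 + 27/2 − 1 = 165/2.
Hence 2A = 165.

165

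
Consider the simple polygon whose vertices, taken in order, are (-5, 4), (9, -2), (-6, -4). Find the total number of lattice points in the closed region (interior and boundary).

By the shoelace formula, twice the signed area is |[(-5)·(-2) − 9·4] + [9·(-4) − (-6)·(-2)] + [(-6)·4 − (-5)·(-4)]| = 118, so the area is 59.
Summing gcd(|Δx|,|Δy|) over the edges gives the boundary count: gcd(14,6) + gcd(15,2) + gcd(1,8) = 2+1+1 = 4.
Pick's theorem gives I = A − B/2 + 1 = 59 − 4/2 + 1 = 58, so the closed region contains I + B = 58 + 4 = 62 lattice points.

62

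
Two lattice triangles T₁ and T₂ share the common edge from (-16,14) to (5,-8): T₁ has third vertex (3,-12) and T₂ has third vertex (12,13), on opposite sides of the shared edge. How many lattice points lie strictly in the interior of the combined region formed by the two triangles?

357

The union is the simple quadrilateral with vertices (-16,14), (3,-12), (5,-8), (12,13) in order.
Using the shoelace formula, 2A = |[(-16)·(-12) − 3·14] + [3·(-8) − 5·(-12)] + [5·13 − 12·(-8)] + [12·14 − (-16)·13]| = 723, so the area is 361.5.
The number of boundary lattice points is Σ gcd(|Δx|,|Δy|) = gcd(19,26) + gcd(2,4) + gcd(7,21) + gcd(28,1) = 1+2+7+1 = 11.
By Pick's theorem I = A − B/2 + 1 = 361.5 − 11/2 + 1 = 357.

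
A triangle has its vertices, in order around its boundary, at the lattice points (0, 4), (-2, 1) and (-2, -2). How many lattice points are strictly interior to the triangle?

The shoelace formula gives twice the area as |(0·1 − (-2)·4) + ((-2)·(-2) − (-2)·1) + ((-2)·4 − 0·(-2))| = 6, so the area is 3.
The number of boundary lattice points is Σ gcd(|Δx|,|Δy|) = gcd(2,3) + gcd(0,3) + gcd(2,6) = 1+3+2 = 6.
Pick's theorem gives I = A − B/2 + 1 = 3 − 6/2 + 1 = 1.

1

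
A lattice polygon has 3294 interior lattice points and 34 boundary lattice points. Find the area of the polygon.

3310

Pick's theorem states A = I + B/2 − 1, so A = 3294 + 34/2 − 1 = 3310.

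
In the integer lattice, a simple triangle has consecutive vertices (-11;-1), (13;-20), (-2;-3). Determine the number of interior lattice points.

61

The shoelace formula gives twice the area as |[(-11)·(-20) − 13·(-1)] + [13·(-3) − (-2)·(-20)] + [(-2)·(-1) − (-11)·(-3)]| = 123, so the area is 123/2.
Summing gcd(|Δx|,|Δy|) over the edges gives the boundary count: gcd(24,19) + gcd(15,17) + gcd(9,2) = 1+1+1 = 3.
Pick's theorem gives I = A − B/2 + 1 = 123/2 − 3/2 + 1 = 61.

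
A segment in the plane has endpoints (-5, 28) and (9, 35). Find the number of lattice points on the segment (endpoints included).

The number of lattice points on a segment between lattice points is gcd(|Δx|,|Δy|) + 1 = gcd(14,7) + 1 = 7 + 1 = 8.

8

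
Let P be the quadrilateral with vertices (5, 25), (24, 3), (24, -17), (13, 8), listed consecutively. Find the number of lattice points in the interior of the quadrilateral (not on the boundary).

Using the shoelace formula, 2A = |(5·3 − 24·25) + (24·(-17) − 24·3) + (24·8 − 13·(-17)) + (13·25 − 5·8)| = 367, so the area is 183.5.
Along each edge there are gcd(|Δx|,|Δy|)+1 lattice points, so counting each shared vertex once the boundary has gcd(19,22) + gcd(0,20) + gcd(11,25) + gcd(8,17) = 1+20+1+1 = 23.
Pick's theorem gives I = A − B/2 + 1 = 183.5 − 23/2 + 1 = 173.

173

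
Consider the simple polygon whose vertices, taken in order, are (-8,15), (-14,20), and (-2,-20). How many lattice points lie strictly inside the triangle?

By the shoelace formula, twice the signed area is |((-8)·20 − (-14)·15) + ((-14)·(-20) − (-2)·20) + ((-2)·15 − (-8)·(-20))| = 180, so the area is 90.
The number of boundary lattice points is Σ gcd(|Δx|,|Δy|) = gcd(6,5) + gcd(12,40) + gcd(6,35) = 1+4+1 = 6.
Pick's theorem gives I = A − B/2 + 1 = 90 − 6/2 + 1 = 88.

88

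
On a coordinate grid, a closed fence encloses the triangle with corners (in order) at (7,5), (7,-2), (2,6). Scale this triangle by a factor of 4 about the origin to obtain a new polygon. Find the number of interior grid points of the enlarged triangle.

263

The shoelace formula gives twice the area as |[7·(-2) − 7·5] + [7·6 − 2·(-2)] + [2·5 − 7·6]| = 35, so the area is 35/2.
The number of boundary lattice points is Σ gcd(|Δx|,|Δy|) = gcd(0,7) + gcd(5,8) + gcd(5,1) = 7+1+1 = 9.
Scaling by 4 multiplies the area by 4² = 16 (so the new area is 280) and multiplies the boundary lattice-point count by 4, giving 36.
By Pick's theorem, the interior count of the dilated polygon is 280 − 36/2 + 1 = 263.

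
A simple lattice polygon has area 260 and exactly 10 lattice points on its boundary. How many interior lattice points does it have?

From Pick's theorem, I = A − B/2 + 1 = 260 − 10/2 + 1 = 256.

256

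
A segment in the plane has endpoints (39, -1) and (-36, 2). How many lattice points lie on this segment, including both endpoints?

4

The number of lattice points on a segment between lattice points is gcd(|Δx|,|Δy|) + 1 = gcd(75,3) + 1 = 3 + 1 = 4.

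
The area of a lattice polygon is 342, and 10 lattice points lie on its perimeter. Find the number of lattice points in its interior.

From Pick's theorem, I = A − B/2 + 1 = 342 − 10/2 + 1 = 338.

338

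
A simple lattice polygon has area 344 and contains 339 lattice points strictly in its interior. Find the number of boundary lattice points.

12

Pick's theorem gives A = I + B/2 − 1, so B = 2(A − I + 1) = 2(344 − 339 + 1) = 12.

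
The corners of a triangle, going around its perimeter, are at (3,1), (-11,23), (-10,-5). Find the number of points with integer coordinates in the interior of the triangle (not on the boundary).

By the shoelace formula, twice the signed area is |(3·23 − (-11)·1) + ((-11)·(-5) − (-10)·23) + ((-10)·1 − 3·(-5))| = 370, so the area is 185.
The number of boundary lattice points is Σ gcd(|Δx|,|Δy|) = gcd(14,22) + gcd(1,28) + gcd(13,6) = 2+1+1 = 4.
Pick's theorem gives I = A − B/2 + 1 = 185 − 4/2 + 1 = 184.

184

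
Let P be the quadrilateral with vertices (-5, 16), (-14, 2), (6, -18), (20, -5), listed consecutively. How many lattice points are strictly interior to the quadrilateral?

The shoelace formula gives twice the area as |[(-5)·2 − (-14)·16] + [(-14)·(-18) − 6·2] + [6·(-5) − 20·(-18)] + [20·16 − (-5)·(-5)]| = 1079, so the area is 1079/2.
Summing gcd(|Δx|,|Δy|) over the edges gives the boundary count: gcd(9,14) + gcd(20,20) + gcd(14,13) + gcd(25,21) = 1+20+1+1 = 23.
Pick's theorem gives I = A − B/2 + 1 = 1079/2 − 23/2 + 1 = 529.

529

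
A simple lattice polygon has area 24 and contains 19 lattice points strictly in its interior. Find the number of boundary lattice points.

12

Pick's theorem gives A = I + B/2 − 1, so B = 2(A − I + 1) = 2(24 − 19 + 1) = 12.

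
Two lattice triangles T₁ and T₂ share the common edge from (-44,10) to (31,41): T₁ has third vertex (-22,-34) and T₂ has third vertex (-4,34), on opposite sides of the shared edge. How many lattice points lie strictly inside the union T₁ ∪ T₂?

The union is the simple quadrilateral with vertices (-44,10), (-22,-34), (31,41), (-4,34) in order.
Using the shoelace formula, 2A = |[(-44)·(-34) − (-22)·10] + [(-22)·41 − 31·(-34)] + [31·34 − (-4)·41] + [(-4)·10 − (-44)·34]| = 4542, so the area is 2271.
Summing gcd(|Δx|,|Δy|) over the edges gives the boundary count: gcd(22,44) + gcd(53,75) + gcd(35,7) + gcd(40,24) = 22+1+7+8 = 38.
By Pick's theorem I = A − B/2 + 1 = 2271 − 38/2 + 1 = 2253.

2253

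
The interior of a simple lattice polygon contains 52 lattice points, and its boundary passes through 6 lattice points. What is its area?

By Pick's theorem, A = I + B/2 − 1 = 52 + 6/2 − 1 = 54.

54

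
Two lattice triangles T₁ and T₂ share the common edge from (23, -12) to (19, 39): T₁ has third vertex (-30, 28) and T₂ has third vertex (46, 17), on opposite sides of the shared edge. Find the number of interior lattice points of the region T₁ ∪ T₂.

The union is the simple quadrilateral with vertices (23, -12), (-30, 28), (19, 39), (46, 17) in order.
Using the shoelace formula, 2A = |[23·28 − (-30)·(-12)] + [(-30)·39 − 19·28] + [19·17 − 46·39] + [46·(-12) − 23·17]| = 3832, so the area is 1916.
The number of boundary lattice points is Σ gcd(|Δx|,|Δy|) = gcd(53,40) + gcd(49,11) + gcd(27,22) + gcd(23,29) = 1+1+1+1 = 4.
By Pick's theorem I = A − B/2 + 1 = 1916 − 4/2 + 1 = 1915.

1915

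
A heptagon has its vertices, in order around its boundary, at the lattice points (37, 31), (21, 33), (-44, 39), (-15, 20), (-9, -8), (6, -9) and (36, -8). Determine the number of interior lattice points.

2328

By the shoelace formula, twice the signed area is |(37·33 − 21·31) + (21·39 − (-44)·33) + ((-44)·20 − (-15)·39) + ((-15)·(-8) − (-9)·20) + ((-9)·(-9) − 6·(-8)) + (6·(-8) − 36·(-9)) + (36·31 − 37·(-8))| = 4663, so the area is 4663/2.
Summing gcd(|Δx|,|Δy|) over the edges gives the boundary count: gcd(16,2) + gcd(65,6) + gcd(29,19) + gcd(6,28) + gcd(15,1) + gcd(30,1) + gcd(1,39) = 2+1+1+2+1+1+1 = 9.
By Pick's theorem A = I + B/2 − 1, so I = 4663/2 − 9/2 + 1 = 2328.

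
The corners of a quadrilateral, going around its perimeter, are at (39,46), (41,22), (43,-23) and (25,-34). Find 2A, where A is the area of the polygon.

1328

The shoelace formula gives twice the area as |[39·22 − 41·46] + [41·(-23) − 43·22] + [43·(-34) − 25·(-23)] + [25·46 − 39·(-34)]| = 1328, so the area is 664.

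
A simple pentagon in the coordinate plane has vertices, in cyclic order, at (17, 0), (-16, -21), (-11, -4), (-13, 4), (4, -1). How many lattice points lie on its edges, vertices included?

Along each edge there are gcd(|Δx|,|Δy|)+1 lattice points, so counting each shared vertex once the boundary has gcd(33,21) + gcd(5,17) + gcd(2,8) + gcd(17,5) + gcd(13,1) = 3+1+2+1+1 = 8.

8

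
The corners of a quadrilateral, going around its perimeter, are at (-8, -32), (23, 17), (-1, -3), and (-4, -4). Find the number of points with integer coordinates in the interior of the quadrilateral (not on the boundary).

Using the shoelace formula, 2A = |[(-8)·17 − 23·(-32)] + [23·(-3) − (-1)·17] + [(-1)·(-4) − (-4)·(-3)] + [(-4)·(-32) − (-8)·(-4)]| = 636, so the area is 318.
Summing gcd(|Δx|,|Δy|) over the edges gives the boundary count: gcd(31,49) + gcd(24,20) + gcd(3,1) + gcd(4,28) = 1+4+1+4 = 10.
Pick's theorem gives I = A − B/2 + 1 = 318 − 10/2 + 1 = 314.

314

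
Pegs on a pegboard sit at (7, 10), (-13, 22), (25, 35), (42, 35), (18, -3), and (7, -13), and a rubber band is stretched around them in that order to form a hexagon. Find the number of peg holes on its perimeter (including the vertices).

48

Along each edge there are gcd(|Δx|,|Δy|)+1 lattice points, so counting each shared vertex once the boundary has gcd(20,12) + gcd(38,13) + gcd(17,0) + gcd(24,38) + gcd(11,10) + gcd(0,23) = 4+1+17+2+1+23 = 48.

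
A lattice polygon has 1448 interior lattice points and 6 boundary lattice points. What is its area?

1450

Pick's theorem states A = I + B/2 − 1, so A = 1448 + 6/2 − 1 = 1450.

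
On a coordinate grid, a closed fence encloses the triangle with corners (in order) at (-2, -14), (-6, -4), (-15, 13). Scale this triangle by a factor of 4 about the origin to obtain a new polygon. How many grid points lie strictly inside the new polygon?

169

The shoelace formula gives twice the area as |[(-2)·(-4) − (-6)·(-14)] + [(-6)·13 − (-15)·(-4)] + [(-15)·(-14) − (-2)·13]| = 22, so the area is 11.
The number of boundary lattice points is Σ gcd(|Δx|,|Δy|) = gcd(4,10) + gcd(9,17) + gcd(13,27) = 2+1+1 = 4.
Scaling by 4 multiplies the area by 4² = 16 (so the new area is 176) and multiplies the boundary lattice-point count by 4, giving 16.
By Pick's theorem, the interior count of the dilated polygon is 176 − 16/2 + 1 = 169.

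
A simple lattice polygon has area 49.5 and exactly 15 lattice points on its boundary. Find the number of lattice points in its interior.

From Pick's theorem, I = A − B/2 + 1 = 49.5 − 15/2 + 1 = 43.

43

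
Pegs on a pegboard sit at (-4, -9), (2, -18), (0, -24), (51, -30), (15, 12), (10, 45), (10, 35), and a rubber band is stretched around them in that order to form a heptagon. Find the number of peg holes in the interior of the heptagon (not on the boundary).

1404

The shoelace formula gives twice the area as |((-4)·(-18) − 2·(-9)) + (2·(-24) − 0·(-18)) + (0·(-30) − 51·(-24)) + (51·12 − 15·(-30)) + (15·45 − 10·12) + (10·35 − 10·45) + (10·(-9) − (-4)·35)| = 2833, so the area is 1416.5.
Summing gcd(|Δx|,|Δy|) over the edges gives the boundary count: gcd(6,9) + gcd(2,6) + gcd(51,6) + gcd(36,42) + gcd(5,33) + gcd(0,10) + gcd(14,44) = 3+2+3+6+1+10+2 = 27.
Pick's theorem gives I = A − B/2 + 1 = 1416.5 − 27/2 + 1 = 1404.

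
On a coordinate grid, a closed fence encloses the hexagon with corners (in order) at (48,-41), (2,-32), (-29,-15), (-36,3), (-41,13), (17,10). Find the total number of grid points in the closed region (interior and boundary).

By the shoelace formula, twice the signed area is |[48·(-32) − 2·(-41)] + [2·(-15) − (-29)·(-32)] + [(-29)·3 − (-36)·(-15)] + [(-36)·13 − (-41)·3] + [(-41)·10 − 17·13] + [17·(-41) − 48·10]| = 5192, so the area is 2596.
Along each edge there are gcd(|Δx|,|Δy|)+1 lattice points, so counting each shared vertex once the boundary has gcd(46,9) + gcd(31,17) + gcd(7,18) + gcd(5,10) + gcd(58,3) + gcd(31,51) = 1+1+1+5+1+1 = 10.
Pick's theorem gives I = A − B/2 + 1 = 2596 − 10/2 + 1 = 2592, so the closed region contains I + B = 2592 + 10 = 2602 lattice points.

2602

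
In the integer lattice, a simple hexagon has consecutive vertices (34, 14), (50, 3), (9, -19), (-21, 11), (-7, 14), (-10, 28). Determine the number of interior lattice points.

By the shoelace formula, twice the signed area is |[34·3 − 50·14] + [50·(-19) − 9·3] + [9·11 − (-21)·(-19)] + [(-21)·14 − (-7)·11] + [(-7)·28 − (-10)·14] + [(-10)·14 − 34·28]| = 3240, so the area is 1620.
Along each edge there are gcd(|Δx|,|Δy|)+1 lattice points, so counting each shared vertex once the boundary has gcd(16,11) + gcd(41,22) + gcd(30,30) + gcd(14,3) + gcd(3,14) + gcd(44,14) = 1+1+30+1+1+2 = 36.
Pick's theorem gives I = A − B/2 + 1 = 1620 − 36/2 + 1 = 1603.

1603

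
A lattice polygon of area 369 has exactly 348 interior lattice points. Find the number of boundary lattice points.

Pick's theorem gives A = I + B/2 − 1, so B = 2(A − I + 1) = 2(369 − 348 + 1) = 44.

44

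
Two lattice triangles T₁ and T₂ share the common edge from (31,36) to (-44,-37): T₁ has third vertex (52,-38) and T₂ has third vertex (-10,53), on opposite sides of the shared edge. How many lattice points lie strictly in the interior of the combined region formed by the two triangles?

5674

The union is the simple quadrilateral with vertices (31,36), (52,-38), (-44,-37), (-10,53) in order.
By the shoelace formula, twice the signed area is |(31·(-38) − 52·36) + (52·(-37) − (-44)·(-38)) + ((-44)·53 − (-10)·(-37)) + ((-10)·36 − 31·53)| = 11351, so the area is 5675.5.
The number of boundary lattice points is Σ gcd(|Δx|,|Δy|) = gcd(21,74) + gcd(96,1) + gcd(34,90) + gcd(41,17) = 1+1+2+1 = 5.
By Pick's theorem I = A − B/2 + 1 = 5675.5 − 5/2 + 1 = 5674.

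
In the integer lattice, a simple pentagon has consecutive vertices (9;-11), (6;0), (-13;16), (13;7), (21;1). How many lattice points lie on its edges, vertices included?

17

Along each edge there are gcd(|Δx|,|Δy|)+1 lattice points, so counting each shared vertex once the boundary has gcd(3,11) + gcd(19,16) + gcd(26,9) + gcd(8,6) + gcd(12,12) = 1+1+1+2+12 = 17.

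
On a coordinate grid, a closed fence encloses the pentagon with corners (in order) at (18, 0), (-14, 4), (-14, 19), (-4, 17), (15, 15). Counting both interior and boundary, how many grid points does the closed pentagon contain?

456

Using the shoelace formula, 2A = |[18·4 − (-14)·0] + [(-14)·19 − (-14)·4] + [(-14)·17 − (-4)·19] + [(-4)·15 − 15·17] + [15·0 − 18·15]| = 885, so the area is 885/2.
The number of boundary lattice points is Σ gcd(|Δx|,|Δy|) = gcd(32,4) + gcd(0,15) + gcd(10,2) + gcd(19,2) + gcd(3,15) = 4+15+2+1+3 = 25.
Pick's theorem gives I = A − B/2 + 1 = 885/2 − 25/2 + 1 = 431, so the closed region contains I + B = 431 + 25 = 456 lattice points.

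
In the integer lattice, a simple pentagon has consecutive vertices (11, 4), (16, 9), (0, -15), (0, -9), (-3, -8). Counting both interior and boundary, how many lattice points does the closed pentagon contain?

By the shoelace formula, twice the signed area is |(11·9 − 16·4) + (16·(-15) − 0·9) + (0·(-9) − 0·(-15)) + (0·(-8) − (-3)·(-9)) + ((-3)·4 − 11·(-8))| = 156, so the area is 78.
The number of boundary lattice points is Σ gcd(|Δx|,|Δy|) = gcd(5,5) + gcd(16,24) + gcd(0,6) + gcd(3,1) + gcd(14,12) = 5+8+6+1+2 = 22.
Pick's theorem gives I = A − B/2 + 1 = 78 − 22/2 + 1 = 68, so the closed region contains I + B = 68 + 22 = 90 lattice points.

90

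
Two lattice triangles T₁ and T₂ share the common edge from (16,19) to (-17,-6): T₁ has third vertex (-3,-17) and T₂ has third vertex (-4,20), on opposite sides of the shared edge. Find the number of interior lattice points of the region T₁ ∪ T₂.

The union is the simple quadrilateral with vertices (16,19), (-3,-17), (-17,-6), (-4,20) in order.
The shoelace formula gives twice the area as |[16·(-17) − (-3)·19] + [(-3)·(-6) − (-17)·(-17)] + [(-17)·20 − (-4)·(-6)] + [(-4)·19 − 16·20]| = 1246, so the area is 623.
Along each edge there are gcd(|Δx|,|Δy|)+1 lattice points, so counting each shared vertex once the boundary has gcd(19,36) + gcd(14,11) + gcd(13,26) + gcd(20,1) = 1+1+13+1 = 16.
By Pick's theorem I = A − B/2 + 1 = 623 − 16/2 + 1 = 616.

616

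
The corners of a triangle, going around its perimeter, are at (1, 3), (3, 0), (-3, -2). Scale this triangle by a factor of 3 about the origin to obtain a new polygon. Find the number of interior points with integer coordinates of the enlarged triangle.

The shoelace formula gives twice the area as |[1·0 − 3·3] + [3·(-2) − (-3)·0] + [(-3)·3 − 1·(-2)]| = 22, so the area is 11.
Along each edge there are gcd(|Δx|,|Δy|)+1 lattice points, so counting each shared vertex once the boundary has gcd(2,3) + gcd(6,2) + gcd(4,5) = 1+2+1 = 4.
Scaling by 3 multiplies the area by 3² = 9 (so the new area is 99) and multiplies the boundary lattice-point count by 3, giving 12.
By Pick's theorem, the interior count of the dilated polygon is 99 − 12/2 + 1 = 94.

94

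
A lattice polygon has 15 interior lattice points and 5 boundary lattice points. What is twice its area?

33

By Pick's theorem, A = I + B/2 − 1 = 15 + 5/2 − 1 = 33/2.
Hence 2A = 33.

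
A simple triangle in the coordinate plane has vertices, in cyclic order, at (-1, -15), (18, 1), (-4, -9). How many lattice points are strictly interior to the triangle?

79

Using the shoelace formula, 2A = |((-1)·1 − 18·(-15)) + (18·(-9) − (-4)·1) + ((-4)·(-15) − (-1)·(-9))| = 162, so the area is 81.
Summing gcd(|Δx|,|Δy|) over the edges gives the boundary count: gcd(19,16) + gcd(22,10) + gcd(3,6) = 1+2+3 = 6.
Pick's theorem gives I = A − B/2 + 1 = 81 − 6/2 + 1 = 79.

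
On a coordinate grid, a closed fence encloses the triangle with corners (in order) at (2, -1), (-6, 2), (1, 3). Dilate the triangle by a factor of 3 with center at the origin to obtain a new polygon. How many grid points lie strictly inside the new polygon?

127

The shoelace formula gives twice the area as |(2·2 − (-6)·(-1)) + ((-6)·3 − 1·2) + (1·(-1) − 2·3)| = 29, so the area is 14.5.
Summing gcd(|Δx|,|Δy|) over the edges gives the boundary count: gcd(8,3) + gcd(7,1) + gcd(1,4) = 1+1+1 = 3.
Scaling by 3 multiplies the area by 3² = 9 (so the new area is 130.5) and multiplies the boundary lattice-point count by 3, giving 9.
By Pick's theorem, the interior count of the dilated polygon is 130.5 − 9/2 + 1 = 127.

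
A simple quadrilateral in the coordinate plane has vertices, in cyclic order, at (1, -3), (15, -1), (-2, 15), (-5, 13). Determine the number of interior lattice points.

157

The shoelace formula gives twice the area as |(1·(-1) − 15·(-3)) + (15·15 − (-2)·(-1)) + ((-2)·13 − (-5)·15) + ((-5)·(-3) − 1·13)| = 318, so the area is 159.
The number of boundary lattice points is Σ gcd(|Δx|,|Δy|) = gcd(14,2) + gcd(17,16) + gcd(3,2) + gcd(6,16) = 2+1+1+2 = 6.
By Pick's theorem A = I + B/2 − 1, so I = 159 − 6/2 + 1 = 157.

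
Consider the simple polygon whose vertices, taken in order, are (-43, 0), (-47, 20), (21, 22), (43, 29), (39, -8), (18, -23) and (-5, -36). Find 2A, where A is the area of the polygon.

The shoelace formula gives twice the area as |[(-43)·20 − (-47)·0] + [(-47)·22 − 21·20] + [21·29 − 43·22] + [43·(-8) − 39·29] + [39·(-23) − 18·(-8)] + [18·(-36) − (-5)·(-23)] + [(-5)·0 − (-43)·(-36)]| = 7190, so the area is 3595.

7190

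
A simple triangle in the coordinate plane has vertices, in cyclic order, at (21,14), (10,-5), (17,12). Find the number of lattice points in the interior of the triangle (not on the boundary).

26

By the shoelace formula, twice the signed area is |(21·(-5) − 10·14) + (10·12 − 17·(-5)) + (17·14 − 21·12)| = 54, so the area is 27.
Along each edge there are gcd(|Δx|,|Δy|)+1 lattice points, so counting each shared vertex once the boundary has gcd(11,19) + gcd(7,17) + gcd(4,2) = 1+1+2 = 4.
By Pick's theorem A = I + B/2 − 1, so I = 27 − 4/2 + 1 = 26.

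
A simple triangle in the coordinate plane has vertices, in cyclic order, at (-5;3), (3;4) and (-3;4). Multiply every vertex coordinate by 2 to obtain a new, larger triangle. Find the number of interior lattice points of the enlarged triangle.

5

The shoelace formula gives twice the area as |[(-5)·4 − 3·3] + [3·4 − (-3)·4] + [(-3)·3 − (-5)·4]| = 6, so the area is 3.
The number of boundary lattice points is Σ gcd(|Δx|,|Δy|) = gcd(8,1) + gcd(6,0) + gcd(2,1) = 1+6+1 = 8.
Scaling by 2 multiplies the area by 2² = 4 (so the new area is 12) and multiplies the boundary lattice-point count by 2, giving 16.
By Pick's theorem, the interior count of the dilated polygon is 12 − 16/2 + 1 = 5.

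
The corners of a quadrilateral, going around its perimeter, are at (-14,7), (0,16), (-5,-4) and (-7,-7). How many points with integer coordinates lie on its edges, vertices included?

Along each edge there are gcd(|Δx|,|Δy|)+1 lattice points, so counting each shared vertex once the boundary has gcd(14,9) + gcd(5,20) + gcd(2,3) + gcd(7,14) = 1+5+1+7 = 14.

14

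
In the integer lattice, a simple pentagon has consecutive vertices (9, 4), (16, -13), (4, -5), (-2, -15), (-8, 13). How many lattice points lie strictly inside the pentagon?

283

By the shoelace formula, twice the signed area is |(9·(-13) − 16·4) + (16·(-5) − 4·(-13)) + (4·(-15) − (-2)·(-5)) + ((-2)·13 − (-8)·(-15)) + ((-8)·4 − 9·13)| = 574, so the area is 287.
Along each edge there are gcd(|Δx|,|Δy|)+1 lattice points, so counting each shared vertex once the boundary has gcd(7,17) + gcd(12,8) + gcd(6,10) + gcd(6,28) + gcd(17,9) = 1+4+2+2+1 = 10.
By Pick's theorem A = I + B/2 − 1, so I = 287 − 10/2 + 1 = 283.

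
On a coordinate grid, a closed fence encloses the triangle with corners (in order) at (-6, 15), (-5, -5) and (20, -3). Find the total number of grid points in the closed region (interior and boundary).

Using the shoelace formula, 2A = |((-6)·(-5) − (-5)·15) + ((-5)·(-3) − 20·(-5)) + (20·15 − (-6)·(-3))| = 502, so the area is 251.
Along each edge there are gcd(|Δx|,|Δy|)+1 lattice points, so counting each shared vertex once the boundary has gcd(1,20) + gcd(25,2) + gcd(26,18) = 1+1+2 = 4.
Pick's theorem gives I = A − B/2 + 1 = 251 − 4/2 + 1 = 250, so the closed region contains I + B = 250 + 4 = 254 lattice points.

254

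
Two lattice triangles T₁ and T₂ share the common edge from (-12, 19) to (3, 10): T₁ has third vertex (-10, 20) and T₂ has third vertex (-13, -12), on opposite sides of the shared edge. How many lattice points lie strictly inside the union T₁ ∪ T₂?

252

The union is the simple quadrilateral with vertices (-12, 19), (-10, 20), (3, 10), (-13, -12) in order.
The shoelace formula gives twice the area as |[(-12)·20 − (-10)·19] + [(-10)·10 − 3·20] + [3·(-12) − (-13)·10] + [(-13)·19 − (-12)·(-12)]| = 507, so the area is 253.5.
The number of boundary lattice points is Σ gcd(|Δx|,|Δy|) = gcd(2,1) + gcd(13,10) + gcd(16,22) + gcd(1,31) = 1+1+2+1 = 5.
By Pick's theorem I = A − B/2 + 1 = 253.5 − 5/2 + 1 = 252.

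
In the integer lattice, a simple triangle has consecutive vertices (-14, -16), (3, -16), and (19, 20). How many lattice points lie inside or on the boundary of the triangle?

Using the shoelace formula, 2A = |[(-14)·(-16) − 3·(-16)] + [3·20 − 19·(-16)] + [19·(-16) − (-14)·20]| = 612, so the area is 306.
Along each edge there are gcd(|Δx|,|Δy|)+1 lattice points, so counting each shared vertex once the boundary has gcd(17,0) + gcd(16,36) + gcd(33,36) = 17+4+3 = 24.
Pick's theorem gives I = A − B/2 + 1 = 306 − 24/2 + 1 = 295, so the closed region contains I + B = 295 + 24 = 319 lattice points.

319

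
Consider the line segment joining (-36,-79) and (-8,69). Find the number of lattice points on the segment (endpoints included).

The number of lattice points on a segment between lattice points is gcd(|Δx|,|Δy|) + 1 = gcd(28,148) + 1 = 4 + 1 = 5.

5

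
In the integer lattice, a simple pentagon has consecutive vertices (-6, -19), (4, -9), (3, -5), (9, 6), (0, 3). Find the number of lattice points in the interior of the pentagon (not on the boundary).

The shoelace formula gives twice the area as |[(-6)·(-9) − 4·(-19)] + [4·(-5) − 3·(-9)] + [3·6 − 9·(-5)] + [9·3 − 0·6] + [0·(-19) − (-6)·3]| = 245, so the area is 245/2.
Along each edge there are gcd(|Δx|,|Δy|)+1 lattice points, so counting each shared vertex once the boundary has gcd(10,10) + gcd(1,4) + gcd(6,11) + gcd(9,3) + gcd(6,22) = 10+1+1+3+2 = 17.
By Pick's theorem A = I + B/2 − 1, so I = 245/2 − 17/2 + 1 = 115.

115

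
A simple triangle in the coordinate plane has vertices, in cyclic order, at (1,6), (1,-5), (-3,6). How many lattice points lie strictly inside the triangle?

15

The shoelace formula gives twice the area as |[1·(-5) − 1·6] + [1·6 − (-3)·(-5)] + [(-3)·6 − 1·6]| = 44, so the area is 22.
Along each edge there are gcd(|Δx|,|Δy|)+1 lattice points, so counting each shared vertex once the boundary has gcd(0,11) + gcd(4,11) + gcd(4,0) = 11+1+4 = 16.
Pick's theorem gives I = A − B/2 + 1 = 22 − 16/2 + 1 = 15.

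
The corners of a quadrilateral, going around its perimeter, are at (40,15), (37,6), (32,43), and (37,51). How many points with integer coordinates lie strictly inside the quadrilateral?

By the shoelace formula, twice the signed area is |[40·6 − 37·15] + [37·43 − 32·6] + [32·51 − 37·43] + [37·15 − 40·51]| = 360, so the area is 180.
Along each edge there are gcd(|Δx|,|Δy|)+1 lattice points, so counting each shared vertex once the boundary has gcd(3,9) + gcd(5,37) + gcd(5,8) + gcd(3,36) = 3+1+1+3 = 8.
Pick's theorem gives I = A − B/2 + 1 = 180 − 8/2 + 1 = 177.

177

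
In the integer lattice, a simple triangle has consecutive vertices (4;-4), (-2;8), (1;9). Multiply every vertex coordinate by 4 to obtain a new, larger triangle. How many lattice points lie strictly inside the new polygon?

321

The shoelace formula gives twice the area as |(4·8 − (-2)·(-4)) + ((-2)·9 − 1·8) + (1·(-4) − 4·9)| = 42, so the area is 21.
The number of boundary lattice points is Σ gcd(|Δx|,|Δy|) = gcd(6,12) + gcd(3,1) + gcd(3,13) = 6+1+1 = 8.
Scaling by 4 multiplies the area by 4² = 16 (so the new area is 336) and multiplies the boundary lattice-point count by 4, giving 32.
By Pick's theorem, the interior count of the dilated polygon is 336 − 32/2 + 1 = 321.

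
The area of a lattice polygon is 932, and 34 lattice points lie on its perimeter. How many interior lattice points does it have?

From Pick's theorem, I = A − B/2 + 1 = 932 − 34/2 + 1 = 916.

916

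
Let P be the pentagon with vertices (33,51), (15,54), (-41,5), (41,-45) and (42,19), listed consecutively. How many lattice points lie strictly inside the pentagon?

4559

By the shoelace formula, twice the signed area is |(33·54 − 15·51) + (15·5 − (-41)·54) + ((-41)·(-45) − 41·5) + (41·19 − 42·(-45)) + (42·51 − 33·19)| = 9130, so the area is 4565.
Summing gcd(|Δx|,|Δy|) over the edges gives the boundary count: gcd(18,3) + gcd(56,49) + gcd(82,50) + gcd(1,64) + gcd(9,32) = 3+7+2+1+1 = 14.
Pick's theorem gives I = A − B/2 + 1 = 4565 − 14/2 + 1 = 4559.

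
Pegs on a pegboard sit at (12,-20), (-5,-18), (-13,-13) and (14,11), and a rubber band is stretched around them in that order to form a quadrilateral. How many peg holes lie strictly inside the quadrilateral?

427

By the shoelace formula, twice the signed area is |[12·(-18) − (-5)·(-20)] + [(-5)·(-13) − (-13)·(-18)] + [(-13)·11 − 14·(-13)] + [14·(-20) − 12·11]| = 858, so the area is 429.
Along each edge there are gcd(|Δx|,|Δy|)+1 lattice points, so counting each shared vertex once the boundary has gcd(17,2) + gcd(8,5) + gcd(27,24) + gcd(2,31) = 1+1+3+1 = 6.
By Pick's theorem A = I + B/2 − 1, so I = 429 − 6/2 + 1 = 427.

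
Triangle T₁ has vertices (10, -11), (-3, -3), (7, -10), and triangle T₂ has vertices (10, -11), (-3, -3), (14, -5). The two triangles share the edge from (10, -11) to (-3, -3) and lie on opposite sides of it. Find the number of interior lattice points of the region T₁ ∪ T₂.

59

The union is the simple quadrilateral with vertices (10, -11), (7, -10), (-3, -3), (14, -5) in order.
By the shoelace formula, twice the signed area is |[10·(-10) − 7·(-11)] + [7·(-3) − (-3)·(-10)] + [(-3)·(-5) − 14·(-3)] + [14·(-11) − 10·(-5)]| = 121, so the area is 60.5.
Summing gcd(|Δx|,|Δy|) over the edges gives the boundary count: gcd(3,1) + gcd(10,7) + gcd(17,2) + gcd(4,6) = 1+1+1+2 = 5.
By Pick's theorem I = A − B/2 + 1 = 60.5 − 5/2 + 1 = 59.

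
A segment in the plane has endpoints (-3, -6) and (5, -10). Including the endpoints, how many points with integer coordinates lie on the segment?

The number of lattice points on a segment between lattice points is gcd(|Δx|,|Δy|) + 1 = gcd(8,4) + 1 = 4 + 1 = 5.

5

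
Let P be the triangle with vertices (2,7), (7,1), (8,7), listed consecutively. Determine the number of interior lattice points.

15

The shoelace formula gives twice the area as |[2·1 − 7·7] + [7·7 − 8·1] + [8·7 − 2·7]| = 36, so the area is 18.
The number of boundary lattice points is Σ gcd(|Δx|,|Δy|) = gcd(5,6) + gcd(1,6) + gcd(6,0) = 1+1+6 = 8.
By Pick's theorem A = I + B/2 − 1, so I = 18 − 8/2 + 1 = 15.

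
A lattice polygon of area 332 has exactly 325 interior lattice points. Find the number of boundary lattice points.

16

Pick's theorem gives A = I + B/2 − 1, so B = 2(A − I + 1) = 2(332 − 325 + 1) = 16.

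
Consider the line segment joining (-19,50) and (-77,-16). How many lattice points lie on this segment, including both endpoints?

The number of lattice points on a segment between lattice points is gcd(|Δx|,|Δy|) + 1 = gcd(58,66) + 1 = 2 + 1 = 3.

3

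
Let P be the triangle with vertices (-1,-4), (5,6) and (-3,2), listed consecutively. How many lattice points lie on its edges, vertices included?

8

Along each edge there are gcd(|Δx|,|Δy|)+1 lattice points, so counting each shared vertex once the boundary has gcd(6,10) + gcd(8,4) + gcd(2,6) = 2+4+2 = 8.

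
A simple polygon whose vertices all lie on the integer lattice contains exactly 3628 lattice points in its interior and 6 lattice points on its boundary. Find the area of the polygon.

By Pick's theorem, A = I + B/2 − 1 = 3628 + 6/2 − 1 = 3630.

3630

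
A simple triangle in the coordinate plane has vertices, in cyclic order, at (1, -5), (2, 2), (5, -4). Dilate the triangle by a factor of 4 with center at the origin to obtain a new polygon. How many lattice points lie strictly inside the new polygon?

207

Using the shoelace formula, 2A = |[1·2 − 2·(-5)] + [2·(-4) − 5·2] + [5·(-5) − 1·(-4)]| = 27, so the area is 13.5.
The number of boundary lattice points is Σ gcd(|Δx|,|Δy|) = gcd(1,7) + gcd(3,6) + gcd(4,1) = 1+3+1 = 5.
Scaling by 4 multiplies the area by 4² = 16 (so the new area is 216) and multiplies the boundary lattice-point count by 4, giving 20.
By Pick's theorem, the interior count of the dilated polygon is 216 − 20/2 + 1 = 207.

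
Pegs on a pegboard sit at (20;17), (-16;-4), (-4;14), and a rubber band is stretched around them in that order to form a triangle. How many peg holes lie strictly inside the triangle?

193

By the shoelace formula, twice the signed area is |(20·(-4) − (-16)·17) + ((-16)·14 − (-4)·(-4)) + ((-4)·17 − 20·14)| = 396, so the area is 198.
Summing gcd(|Δx|,|Δy|) over the edges gives the boundary count: gcd(36,21) + gcd(12,18) + gcd(24,3) = 3+6+3 = 12.
By Pick's theorem A = I + B/2 − 1, so I = 198 − 12/2 + 1 = 193.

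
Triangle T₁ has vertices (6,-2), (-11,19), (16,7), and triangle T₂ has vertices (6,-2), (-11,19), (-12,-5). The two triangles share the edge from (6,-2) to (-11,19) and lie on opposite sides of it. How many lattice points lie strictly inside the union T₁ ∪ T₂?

The union is the simple quadrilateral with vertices (6,-2), (16,7), (-11,19), (-12,-5) in order.
The shoelace formula gives twice the area as |[6·7 − 16·(-2)] + [16·19 − (-11)·7] + [(-11)·(-5) − (-12)·19] + [(-12)·(-2) − 6·(-5)]| = 792, so the area is 396.
The number of boundary lattice points is Σ gcd(|Δx|,|Δy|) = gcd(10,9) + gcd(27,12) + gcd(1,24) + gcd(18,3) = 1+3+1+3 = 8.
By Pick's theorem I = A − B/2 + 1 = 396 − 8/2 + 1 = 393.

393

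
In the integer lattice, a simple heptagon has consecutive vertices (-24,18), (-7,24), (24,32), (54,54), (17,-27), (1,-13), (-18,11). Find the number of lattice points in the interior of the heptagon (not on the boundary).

2264

Using the shoelace formula, 2A = |[(-24)·24 − (-7)·18] + [(-7)·32 − 24·24] + [24·54 − 54·32] + [54·(-27) − 17·54] + [17·(-13) − 1·(-27)] + [1·11 − (-18)·(-13)] + [(-18)·18 − (-24)·11]| = 4535, so the area is 2267.5.
The number of boundary lattice points is Σ gcd(|Δx|,|Δy|) = gcd(17,6) + gcd(31,8) + gcd(30,22) + gcd(37,81) + gcd(16,14) + gcd(19,24) + gcd(6,7) = 1+1+2+1+2+1+1 = 9.
Pick's theorem gives I = A − B/2 + 1 = 2267.5 − 9/2 + 1 = 2264.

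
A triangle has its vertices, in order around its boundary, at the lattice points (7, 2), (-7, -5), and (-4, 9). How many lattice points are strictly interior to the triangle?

The shoelace formula gives twice the area as |(7·(-5) − (-7)·2) + ((-7)·9 − (-4)·(-5)) + ((-4)·2 − 7·9)| = 175, so the area is 87.5.
Along each edge there are gcd(|Δx|,|Δy|)+1 lattice points, so counting each shared vertex once the boundary has gcd(14,7) + gcd(3,14) + gcd(11,7) = 7+1+1 = 9.
Pick's theorem gives I = A − B/2 + 1 = 87.5 − 9/2 + 1 = 84.

84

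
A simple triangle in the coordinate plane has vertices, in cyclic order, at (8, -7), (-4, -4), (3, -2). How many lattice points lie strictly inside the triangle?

19

By the shoelace formula, twice the signed area is |(8·(-4) − (-4)·(-7)) + ((-4)·(-2) − 3·(-4)) + (3·(-7) − 8·(-2))| = 45, so the area is 45/2.
Along each edge there are gcd(|Δx|,|Δy|)+1 lattice points, so counting each shared vertex once the boundary has gcd(12,3) + gcd(7,2) + gcd(5,5) = 3+1+5 = 9.
Pick's theorem gives I = A − B/2 + 1 = 45/2 − 9/2 + 1 = 19.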